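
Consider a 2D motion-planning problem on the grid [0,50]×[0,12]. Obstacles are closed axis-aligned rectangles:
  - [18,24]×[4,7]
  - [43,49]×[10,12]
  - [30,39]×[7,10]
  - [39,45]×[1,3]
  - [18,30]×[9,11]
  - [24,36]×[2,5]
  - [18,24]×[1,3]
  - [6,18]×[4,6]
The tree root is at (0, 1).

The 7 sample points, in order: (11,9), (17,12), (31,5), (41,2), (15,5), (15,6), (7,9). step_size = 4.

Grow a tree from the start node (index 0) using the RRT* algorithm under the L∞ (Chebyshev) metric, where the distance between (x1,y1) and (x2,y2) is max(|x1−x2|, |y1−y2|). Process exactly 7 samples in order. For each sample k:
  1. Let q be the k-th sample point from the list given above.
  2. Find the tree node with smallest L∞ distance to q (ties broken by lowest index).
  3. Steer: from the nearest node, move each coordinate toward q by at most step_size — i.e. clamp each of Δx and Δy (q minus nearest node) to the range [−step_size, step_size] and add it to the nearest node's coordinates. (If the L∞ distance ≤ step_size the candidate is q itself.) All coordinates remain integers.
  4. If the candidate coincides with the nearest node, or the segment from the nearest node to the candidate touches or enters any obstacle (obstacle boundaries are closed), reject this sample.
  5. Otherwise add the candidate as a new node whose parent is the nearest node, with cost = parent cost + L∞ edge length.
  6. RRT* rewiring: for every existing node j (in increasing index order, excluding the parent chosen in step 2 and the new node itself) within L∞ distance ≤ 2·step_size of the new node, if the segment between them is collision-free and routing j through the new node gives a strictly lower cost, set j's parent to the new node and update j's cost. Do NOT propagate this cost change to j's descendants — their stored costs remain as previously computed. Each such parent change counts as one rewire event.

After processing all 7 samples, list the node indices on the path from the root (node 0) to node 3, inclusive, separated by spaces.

1. q=(11,9) nearest=0 d=11 new=(4,5) → add node 1 parent=0 cost=4
2. q=(17,12) nearest=1 d=13 new=(8,9) → add node 2 parent=1 cost=8
3. q=(31,5) nearest=2 d=23 new=(12,5) → blocked by [6,18]×[4,6], reject
4. q=(41,2) nearest=2 d=33 new=(12,5) → blocked by [6,18]×[4,6], reject
5. q=(15,5) nearest=2 d=7 new=(12,5) → blocked by [6,18]×[4,6], reject
6. q=(15,6) nearest=2 d=7 new=(12,6) → blocked by [6,18]×[4,6], reject
7. q=(7,9) nearest=2 d=1 new=(7,9) → add node 3 parent=2 cost=9

Path: 0 1 2 3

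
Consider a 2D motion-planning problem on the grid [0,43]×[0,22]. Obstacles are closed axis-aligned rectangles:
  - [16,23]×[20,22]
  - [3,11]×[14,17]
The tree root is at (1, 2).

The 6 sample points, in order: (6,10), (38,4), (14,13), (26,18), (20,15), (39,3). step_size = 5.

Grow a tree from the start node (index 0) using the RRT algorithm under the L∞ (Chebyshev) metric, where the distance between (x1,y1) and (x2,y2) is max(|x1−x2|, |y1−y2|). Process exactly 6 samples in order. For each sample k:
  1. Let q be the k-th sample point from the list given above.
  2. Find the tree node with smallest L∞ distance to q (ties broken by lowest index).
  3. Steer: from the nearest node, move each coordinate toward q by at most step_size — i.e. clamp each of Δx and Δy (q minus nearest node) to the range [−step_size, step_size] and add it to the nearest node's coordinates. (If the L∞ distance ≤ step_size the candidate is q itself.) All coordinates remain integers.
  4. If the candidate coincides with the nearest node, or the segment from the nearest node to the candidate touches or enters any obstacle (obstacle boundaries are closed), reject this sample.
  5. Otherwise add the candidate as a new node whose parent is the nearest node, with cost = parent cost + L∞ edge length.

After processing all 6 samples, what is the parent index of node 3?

1. q=(6,10) nearest=0 d=8 new=(6,7) → add node 1 parent=0 cost=5
2. q=(38,4) nearest=1 d=32 new=(11,4) → add node 2 parent=1 cost=10
3. q=(14,13) nearest=1 d=8 new=(11,12) → add node 3 parent=1 cost=10
4. q=(26,18) nearest=2 d=15 new=(16,9) → add node 4 parent=2 cost=15
5. q=(20,15) nearest=4 d=6 new=(20,14) → add node 5 parent=4 cost=20
6. q=(39,3) nearest=5 d=19 new=(25,9) → add node 6 parent=5 cost=25

Parent of node 3: 1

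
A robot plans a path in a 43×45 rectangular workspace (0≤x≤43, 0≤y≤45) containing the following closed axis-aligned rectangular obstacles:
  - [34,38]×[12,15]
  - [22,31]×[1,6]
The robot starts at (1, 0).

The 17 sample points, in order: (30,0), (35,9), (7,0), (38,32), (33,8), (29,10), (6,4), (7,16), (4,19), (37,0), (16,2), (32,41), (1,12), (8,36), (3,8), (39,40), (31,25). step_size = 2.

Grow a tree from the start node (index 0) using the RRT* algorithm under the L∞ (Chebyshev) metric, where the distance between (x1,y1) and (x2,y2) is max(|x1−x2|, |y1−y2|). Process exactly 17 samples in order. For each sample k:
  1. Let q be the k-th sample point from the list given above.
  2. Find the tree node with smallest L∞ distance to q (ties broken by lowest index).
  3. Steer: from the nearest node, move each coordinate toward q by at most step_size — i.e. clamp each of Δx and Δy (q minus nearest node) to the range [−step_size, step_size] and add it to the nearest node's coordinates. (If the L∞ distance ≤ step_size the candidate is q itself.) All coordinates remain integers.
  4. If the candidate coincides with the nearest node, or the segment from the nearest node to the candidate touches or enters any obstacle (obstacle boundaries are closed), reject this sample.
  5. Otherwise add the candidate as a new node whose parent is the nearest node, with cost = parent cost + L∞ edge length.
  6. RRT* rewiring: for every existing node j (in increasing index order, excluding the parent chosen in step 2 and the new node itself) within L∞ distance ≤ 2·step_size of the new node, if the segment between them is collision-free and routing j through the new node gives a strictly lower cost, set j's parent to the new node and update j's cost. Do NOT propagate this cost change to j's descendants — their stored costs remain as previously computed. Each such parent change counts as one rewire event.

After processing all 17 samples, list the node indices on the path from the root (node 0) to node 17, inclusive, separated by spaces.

Path: 0 1 2 3 4 5 6 8 9 12 16 17

1. q=(30,0) nearest=0 d=29 new=(3,0) → add node 1 parent=0 cost=2
2. q=(35,9) nearest=1 d=32 new=(5,2) → add node 2 parent=1 cost=4
3. q=(7,0) nearest=2 d=2 new=(7,0) → add node 3 parent=2 cost=6
4. q=(38,32) nearest=3 d=32 new=(9,2) → add node 4 parent=3 cost=8
5. q=(33,8) nearest=4 d=24 new=(11,4) → add node 5 parent=4 cost=10
6. q=(29,10) nearest=5 d=18 new=(13,6) → add node 6 parent=5 cost=12
7. q=(6,4) nearest=2 d=2 new=(6,4) → add node 7 parent=2 cost=6
8. q=(7,16) nearest=6 d=10 new=(11,8) → add node 8 parent=6 cost=14
9. q=(4,19) nearest=8 d=11 new=(9,10) → add node 9 parent=8 cost=16
10. q=(37,0) nearest=6 d=24 new=(15,4) → add node 10 parent=6 cost=14
11. q=(16,2) nearest=10 d=2 new=(16,2) → add node 11 parent=10 cost=16
12. q=(32,41) nearest=9 d=31 new=(11,12) → add node 12 parent=9 cost=18
13. q=(1,12) nearest=7 d=8 new=(4,6) → add node 13 parent=7 cost=8
14. q=(8,36) nearest=12 d=24 new=(9,14) → add node 14 parent=12 cost=20
15. q=(3,8) nearest=13 d=2 new=(3,8) → add node 15 parent=13 cost=10
16. q=(39,40) nearest=12 d=28 new=(13,14) → add node 16 parent=12 cost=20
17. q=(31,25) nearest=16 d=18 new=(15,16) → add node 17 parent=16 cost=22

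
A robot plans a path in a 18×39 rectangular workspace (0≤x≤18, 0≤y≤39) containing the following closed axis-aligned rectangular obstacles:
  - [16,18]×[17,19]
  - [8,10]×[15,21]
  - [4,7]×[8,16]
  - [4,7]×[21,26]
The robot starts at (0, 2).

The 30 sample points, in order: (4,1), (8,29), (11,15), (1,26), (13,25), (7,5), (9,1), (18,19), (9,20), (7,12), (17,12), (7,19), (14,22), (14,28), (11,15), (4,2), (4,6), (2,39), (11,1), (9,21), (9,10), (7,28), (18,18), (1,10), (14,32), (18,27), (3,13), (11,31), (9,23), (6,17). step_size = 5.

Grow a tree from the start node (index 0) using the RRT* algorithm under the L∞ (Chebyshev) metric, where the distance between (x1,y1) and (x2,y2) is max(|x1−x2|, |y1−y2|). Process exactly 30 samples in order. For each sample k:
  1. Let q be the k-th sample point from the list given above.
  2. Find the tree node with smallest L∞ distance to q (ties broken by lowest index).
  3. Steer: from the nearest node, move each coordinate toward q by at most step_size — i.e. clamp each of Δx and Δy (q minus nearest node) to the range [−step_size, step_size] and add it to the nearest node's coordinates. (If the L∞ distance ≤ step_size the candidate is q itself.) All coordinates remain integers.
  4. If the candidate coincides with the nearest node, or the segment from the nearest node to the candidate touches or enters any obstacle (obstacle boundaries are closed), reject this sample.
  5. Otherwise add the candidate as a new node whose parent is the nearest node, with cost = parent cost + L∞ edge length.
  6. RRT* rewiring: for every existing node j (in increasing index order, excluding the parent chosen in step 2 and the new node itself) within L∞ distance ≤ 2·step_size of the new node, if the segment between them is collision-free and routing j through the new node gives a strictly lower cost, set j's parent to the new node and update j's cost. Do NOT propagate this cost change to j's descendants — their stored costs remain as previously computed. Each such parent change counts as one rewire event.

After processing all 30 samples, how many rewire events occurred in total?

1. q=(4,1) nearest=0 d=4 new=(4,1) → add node 1 parent=0 cost=4
2. q=(8,29) nearest=0 d=27 new=(5,7) → add node 2 parent=0 cost=5
3. q=(11,15) nearest=2 d=8 new=(10,12) → blocked by [4,7]×[8,16], reject
4. q=(1,26) nearest=2 d=19 new=(1,12) → blocked by [4,7]×[8,16], reject
5. q=(13,25) nearest=2 d=18 new=(10,12) → blocked by [4,7]×[8,16], reject
6. q=(7,5) nearest=2 d=2 new=(7,5) → add node 3 parent=2 cost=7
7. q=(9,1) nearest=3 d=4 new=(9,1) → add node 4 parent=3 cost=11
8. q=(18,19) nearest=2 d=13 new=(10,12) → blocked by [4,7]×[8,16], reject
9. q=(9,20) nearest=2 d=13 new=(9,12) → blocked by [4,7]×[8,16], reject
10. q=(7,12) nearest=2 d=5 new=(7,12) → blocked by [4,7]×[8,16], reject
11. q=(17,12) nearest=3 d=10 new=(12,10) → add node 5 parent=3 cost=12
12. q=(7,19) nearest=5 d=9 new=(7,15) → blocked by [4,7]×[8,16], reject
13. q=(14,22) nearest=5 d=12 new=(14,15) → add node 6 parent=5 cost=17
14. q=(14,28) nearest=6 d=13 new=(14,20) → add node 7 parent=6 cost=22
15. q=(11,15) nearest=6 d=3 new=(11,15) → add node 8 parent=6 cost=20
16. q=(4,2) nearest=1 d=1 new=(4,2) → add node 9 parent=1 cost=5; rewire 4→9 (10<11)
17. q=(4,6) nearest=2 d=1 new=(4,6) → add node 10 parent=2 cost=6
18. q=(2,39) nearest=7 d=19 new=(9,25) → add node 11 parent=7 cost=27
19. q=(11,1) nearest=4 d=2 new=(11,1) → add node 12 parent=4 cost=12
20. q=(9,21) nearest=11 d=4 new=(9,21) → blocked by [8,10]×[15,21], reject
21. q=(9,10) nearest=5 d=3 new=(9,10) → add node 13 parent=5 cost=15
22. q=(7,28) nearest=11 d=3 new=(7,28) → add node 14 parent=11 cost=30
23. q=(18,18) nearest=6 d=4 new=(18,18) → blocked by [16,18]×[17,19], reject
24. q=(1,10) nearest=2 d=4 new=(1,10) → add node 15 parent=2 cost=9
25. q=(14,32) nearest=11 d=7 new=(14,30) → add node 16 parent=11 cost=32
26. q=(18,27) nearest=16 d=4 new=(18,27) → add node 17 parent=16 cost=36
27. q=(3,13) nearest=15 d=3 new=(3,13) → add node 18 parent=15 cost=12
28. q=(11,31) nearest=16 d=3 new=(11,31) → add node 19 parent=16 cost=35
29. q=(9,23) nearest=11 d=2 new=(9,23) → add node 20 parent=11 cost=29
30. q=(6,17) nearest=18 d=4 new=(6,17) → blocked by [4,7]×[8,16], reject

Rewire events: 1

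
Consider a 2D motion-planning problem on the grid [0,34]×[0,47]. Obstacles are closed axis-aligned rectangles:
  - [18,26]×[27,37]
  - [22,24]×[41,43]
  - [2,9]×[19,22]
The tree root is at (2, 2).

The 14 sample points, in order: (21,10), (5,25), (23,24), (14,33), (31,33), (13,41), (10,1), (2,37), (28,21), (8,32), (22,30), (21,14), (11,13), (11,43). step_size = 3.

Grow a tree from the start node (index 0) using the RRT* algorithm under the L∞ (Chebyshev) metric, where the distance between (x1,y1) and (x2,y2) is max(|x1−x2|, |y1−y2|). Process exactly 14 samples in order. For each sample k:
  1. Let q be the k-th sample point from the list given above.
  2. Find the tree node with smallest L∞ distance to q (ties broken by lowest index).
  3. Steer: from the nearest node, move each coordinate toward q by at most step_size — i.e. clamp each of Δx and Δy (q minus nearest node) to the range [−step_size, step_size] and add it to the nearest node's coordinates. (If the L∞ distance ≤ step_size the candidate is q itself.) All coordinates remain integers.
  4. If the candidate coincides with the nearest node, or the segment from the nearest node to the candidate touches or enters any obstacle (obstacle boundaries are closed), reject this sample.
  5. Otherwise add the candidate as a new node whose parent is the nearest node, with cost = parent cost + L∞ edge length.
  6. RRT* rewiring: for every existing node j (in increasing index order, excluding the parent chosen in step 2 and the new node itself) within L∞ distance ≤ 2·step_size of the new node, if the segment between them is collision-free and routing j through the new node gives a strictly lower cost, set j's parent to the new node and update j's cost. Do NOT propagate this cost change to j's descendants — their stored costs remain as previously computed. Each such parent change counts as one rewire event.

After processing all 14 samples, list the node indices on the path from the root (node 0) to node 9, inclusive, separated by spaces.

Path: 0 1 2 3 4 5 9

1. q=(21,10) nearest=0 d=19 new=(5,5) → add node 1 parent=0 cost=3
2. q=(5,25) nearest=1 d=20 new=(5,8) → add node 2 parent=1 cost=6
3. q=(23,24) nearest=2 d=18 new=(8,11) → add node 3 parent=2 cost=9
4. q=(14,33) nearest=3 d=22 new=(11,14) → add node 4 parent=3 cost=12
5. q=(31,33) nearest=4 d=20 new=(14,17) → add node 5 parent=4 cost=15
6. q=(13,41) nearest=5 d=24 new=(13,20) → add node 6 parent=5 cost=18
7. q=(10,1) nearest=1 d=5 new=(8,2) → add node 7 parent=1 cost=6
8. q=(2,37) nearest=6 d=17 new=(10,23) → add node 8 parent=6 cost=21
9. q=(28,21) nearest=5 d=14 new=(17,20) → add node 9 parent=5 cost=18
10. q=(8,32) nearest=8 d=9 new=(8,26) → add node 10 parent=8 cost=24
11. q=(22,30) nearest=6 d=10 new=(16,23) → add node 11 parent=6 cost=21
12. q=(21,14) nearest=9 d=6 new=(20,17) → add node 12 parent=9 cost=21
13. q=(11,13) nearest=4 d=1 new=(11,13) → add node 13 parent=4 cost=13
14. q=(11,43) nearest=10 d=17 new=(11,29) → add node 14 parent=10 cost=27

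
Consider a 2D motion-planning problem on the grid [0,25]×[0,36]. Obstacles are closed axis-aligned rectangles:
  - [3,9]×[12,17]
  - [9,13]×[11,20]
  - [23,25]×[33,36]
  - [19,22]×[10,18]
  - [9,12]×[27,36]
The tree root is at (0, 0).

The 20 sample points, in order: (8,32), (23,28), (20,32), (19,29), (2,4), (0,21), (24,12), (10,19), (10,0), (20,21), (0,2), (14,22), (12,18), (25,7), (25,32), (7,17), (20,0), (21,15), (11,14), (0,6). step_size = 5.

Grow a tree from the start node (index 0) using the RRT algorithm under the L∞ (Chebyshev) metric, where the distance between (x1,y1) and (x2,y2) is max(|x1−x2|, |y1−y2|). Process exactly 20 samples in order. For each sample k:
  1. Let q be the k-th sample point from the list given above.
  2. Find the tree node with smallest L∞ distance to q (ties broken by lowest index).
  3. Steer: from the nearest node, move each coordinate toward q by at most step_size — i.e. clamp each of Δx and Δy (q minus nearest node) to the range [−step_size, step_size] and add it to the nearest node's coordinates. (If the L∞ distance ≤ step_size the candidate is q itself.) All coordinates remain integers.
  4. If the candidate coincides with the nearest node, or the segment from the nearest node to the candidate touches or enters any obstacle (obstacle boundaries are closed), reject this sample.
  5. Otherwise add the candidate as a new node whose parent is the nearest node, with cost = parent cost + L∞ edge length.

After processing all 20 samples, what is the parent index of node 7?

Parent of node 7: 6

1. q=(8,32) nearest=0 d=32 new=(5,5) → add node 1 parent=0 cost=5
2. q=(23,28) nearest=1 d=23 new=(10,10) → add node 2 parent=1 cost=10
3. q=(20,32) nearest=2 d=22 new=(15,15) → blocked by [9,13]×[11,20], reject
4. q=(19,29) nearest=2 d=19 new=(15,15) → blocked by [9,13]×[11,20], reject
5. q=(2,4) nearest=1 d=3 new=(2,4) → add node 3 parent=1 cost=8
6. q=(0,21) nearest=2 d=11 new=(5,15) → blocked by [3,9]×[12,17], reject
7. q=(24,12) nearest=2 d=14 new=(15,12) → blocked by [9,13]×[11,20], reject
8. q=(10,19) nearest=2 d=9 new=(10,15) → blocked by [9,13]×[11,20], reject
9. q=(10,0) nearest=1 d=5 new=(10,0) → add node 4 parent=1 cost=10
10. q=(20,21) nearest=2 d=11 new=(15,15) → blocked by [9,13]×[11,20], reject
11. q=(0,2) nearest=0 d=2 new=(0,2) → add node 5 parent=0 cost=2
12. q=(14,22) nearest=2 d=12 new=(14,15) → blocked by [9,13]×[11,20], reject
13. q=(12,18) nearest=2 d=8 new=(12,15) → blocked by [9,13]×[11,20], reject
14. q=(25,7) nearest=2 d=15 new=(15,7) → add node 6 parent=2 cost=15
15. q=(25,32) nearest=2 d=22 new=(15,15) → blocked by [9,13]×[11,20], reject
16. q=(7,17) nearest=2 d=7 new=(7,15) → blocked by [3,9]×[12,17], reject
17. q=(20,0) nearest=6 d=7 new=(20,2) → add node 7 parent=6 cost=20
18. q=(21,15) nearest=6 d=8 new=(20,12) → blocked by [19,22]×[10,18], reject
19. q=(11,14) nearest=2 d=4 new=(11,14) → blocked by [9,13]×[11,20], reject
20. q=(0,6) nearest=3 d=2 new=(0,6) → add node 8 parent=3 cost=10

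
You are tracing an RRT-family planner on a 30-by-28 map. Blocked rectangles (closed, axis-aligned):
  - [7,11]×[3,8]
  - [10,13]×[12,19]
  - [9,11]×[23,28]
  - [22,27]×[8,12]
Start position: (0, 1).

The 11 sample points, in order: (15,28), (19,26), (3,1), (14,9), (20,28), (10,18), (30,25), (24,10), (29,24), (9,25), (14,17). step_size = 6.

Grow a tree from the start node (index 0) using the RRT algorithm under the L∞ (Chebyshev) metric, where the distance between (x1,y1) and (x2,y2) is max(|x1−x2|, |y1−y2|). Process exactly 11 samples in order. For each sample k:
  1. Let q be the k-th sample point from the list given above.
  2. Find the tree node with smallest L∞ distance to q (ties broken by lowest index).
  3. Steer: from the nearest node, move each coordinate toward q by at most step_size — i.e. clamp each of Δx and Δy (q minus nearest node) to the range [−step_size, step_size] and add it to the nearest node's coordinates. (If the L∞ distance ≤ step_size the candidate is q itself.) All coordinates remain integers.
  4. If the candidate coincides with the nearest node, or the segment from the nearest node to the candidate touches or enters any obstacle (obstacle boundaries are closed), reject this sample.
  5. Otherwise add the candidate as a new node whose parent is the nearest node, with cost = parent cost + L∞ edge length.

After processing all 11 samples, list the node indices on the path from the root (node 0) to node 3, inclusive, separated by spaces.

1. q=(15,28) nearest=0 d=27 new=(6,7) → add node 1 parent=0 cost=6
2. q=(19,26) nearest=1 d=19 new=(12,13) → blocked by [7,11]×[3,8], reject
3. q=(3,1) nearest=0 d=3 new=(3,1) → add node 2 parent=0 cost=3
4. q=(14,9) nearest=1 d=8 new=(12,9) → blocked by [7,11]×[3,8], reject
5. q=(20,28) nearest=1 d=21 new=(12,13) → blocked by [7,11]×[3,8], reject
6. q=(10,18) nearest=1 d=11 new=(10,13) → blocked by [10,13]×[12,19], reject
7. q=(30,25) nearest=1 d=24 new=(12,13) → blocked by [7,11]×[3,8], reject
8. q=(24,10) nearest=1 d=18 new=(12,10) → blocked by [7,11]×[3,8], reject
9. q=(29,24) nearest=1 d=23 new=(12,13) → blocked by [7,11]×[3,8], reject
10. q=(9,25) nearest=1 d=18 new=(9,13) → add node 3 parent=1 cost=12
11. q=(14,17) nearest=3 d=5 new=(14,17) → blocked by [10,13]×[12,19], reject

Path: 0 1 3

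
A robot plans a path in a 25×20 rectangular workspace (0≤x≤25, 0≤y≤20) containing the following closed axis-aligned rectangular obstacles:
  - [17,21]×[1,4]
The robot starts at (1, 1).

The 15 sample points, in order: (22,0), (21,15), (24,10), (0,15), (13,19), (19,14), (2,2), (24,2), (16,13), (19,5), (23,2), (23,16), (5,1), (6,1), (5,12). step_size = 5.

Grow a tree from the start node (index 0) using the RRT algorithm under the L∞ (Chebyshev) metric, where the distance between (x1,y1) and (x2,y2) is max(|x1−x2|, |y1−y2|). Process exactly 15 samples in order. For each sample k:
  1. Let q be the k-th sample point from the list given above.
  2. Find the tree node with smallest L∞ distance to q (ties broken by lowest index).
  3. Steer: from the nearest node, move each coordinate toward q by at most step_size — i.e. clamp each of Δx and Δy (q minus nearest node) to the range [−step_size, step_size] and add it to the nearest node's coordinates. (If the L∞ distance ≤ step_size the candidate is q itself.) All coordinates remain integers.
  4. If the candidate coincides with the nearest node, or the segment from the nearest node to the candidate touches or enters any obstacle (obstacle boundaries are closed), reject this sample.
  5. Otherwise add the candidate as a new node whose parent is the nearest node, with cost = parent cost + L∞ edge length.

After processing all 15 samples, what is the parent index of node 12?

1. q=(22,0) nearest=0 d=21 new=(6,0) → add node 1 parent=0 cost=5
2. q=(21,15) nearest=1 d=15 new=(11,5) → add node 2 parent=1 cost=10
3. q=(24,10) nearest=2 d=13 new=(16,10) → add node 3 parent=2 cost=15
4. q=(0,15) nearest=2 d=11 new=(6,10) → add node 4 parent=2 cost=15
5. q=(13,19) nearest=3 d=9 new=(13,15) → add node 5 parent=3 cost=20
6. q=(19,14) nearest=3 d=4 new=(19,14) → add node 6 parent=3 cost=19
7. q=(2,2) nearest=0 d=1 new=(2,2) → add node 7 parent=0 cost=1
8. q=(24,2) nearest=3 d=8 new=(21,5) → add node 8 parent=3 cost=20
9. q=(16,13) nearest=3 d=3 new=(16,13) → add node 9 parent=3 cost=18
10. q=(19,5) nearest=8 d=2 new=(19,5) → add node 10 parent=8 cost=22
11. q=(23,2) nearest=8 d=3 new=(23,2) → add node 11 parent=8 cost=23
12. q=(23,16) nearest=6 d=4 new=(23,16) → add node 12 parent=6 cost=23
13. q=(5,1) nearest=1 d=1 new=(5,1) → add node 13 parent=1 cost=6
14. q=(6,1) nearest=1 d=1 new=(6,1) → add node 14 parent=1 cost=6
15. q=(5,12) nearest=4 d=2 new=(5,12) → add node 15 parent=4 cost=17

Parent of node 12: 6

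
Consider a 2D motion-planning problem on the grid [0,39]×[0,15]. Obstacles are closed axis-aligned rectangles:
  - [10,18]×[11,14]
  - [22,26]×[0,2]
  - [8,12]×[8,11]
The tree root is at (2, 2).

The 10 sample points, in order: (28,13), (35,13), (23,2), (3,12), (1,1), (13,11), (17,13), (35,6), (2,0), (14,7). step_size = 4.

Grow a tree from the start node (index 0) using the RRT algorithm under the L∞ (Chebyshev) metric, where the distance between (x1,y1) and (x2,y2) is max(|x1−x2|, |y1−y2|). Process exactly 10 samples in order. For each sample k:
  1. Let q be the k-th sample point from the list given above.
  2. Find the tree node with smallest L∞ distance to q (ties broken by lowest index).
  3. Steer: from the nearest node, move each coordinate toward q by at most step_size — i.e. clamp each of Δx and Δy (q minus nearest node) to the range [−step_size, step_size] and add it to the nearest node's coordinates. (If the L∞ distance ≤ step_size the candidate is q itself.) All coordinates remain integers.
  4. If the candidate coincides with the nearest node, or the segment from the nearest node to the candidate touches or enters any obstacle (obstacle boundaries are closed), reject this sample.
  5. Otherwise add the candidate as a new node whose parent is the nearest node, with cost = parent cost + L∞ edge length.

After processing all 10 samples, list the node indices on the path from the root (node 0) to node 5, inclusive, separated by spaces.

1. q=(28,13) nearest=0 d=26 new=(6,6) → add node 1 parent=0 cost=4
2. q=(35,13) nearest=1 d=29 new=(10,10) → blocked by [8,12]×[8,11], reject
3. q=(23,2) nearest=1 d=17 new=(10,2) → add node 2 parent=1 cost=8
4. q=(3,12) nearest=1 d=6 new=(3,10) → add node 3 parent=1 cost=8
5. q=(1,1) nearest=0 d=1 new=(1,1) → add node 4 parent=0 cost=1
6. q=(13,11) nearest=1 d=7 new=(10,10) → blocked by [8,12]×[8,11], reject
7. q=(17,13) nearest=1 d=11 new=(10,10) → blocked by [8,12]×[8,11], reject
8. q=(35,6) nearest=2 d=25 new=(14,6) → add node 5 parent=2 cost=12
9. q=(2,0) nearest=4 d=1 new=(2,0) → add node 6 parent=4 cost=2
10. q=(14,7) nearest=5 d=1 new=(14,7) → add node 7 parent=5 cost=13

Path: 0 1 2 5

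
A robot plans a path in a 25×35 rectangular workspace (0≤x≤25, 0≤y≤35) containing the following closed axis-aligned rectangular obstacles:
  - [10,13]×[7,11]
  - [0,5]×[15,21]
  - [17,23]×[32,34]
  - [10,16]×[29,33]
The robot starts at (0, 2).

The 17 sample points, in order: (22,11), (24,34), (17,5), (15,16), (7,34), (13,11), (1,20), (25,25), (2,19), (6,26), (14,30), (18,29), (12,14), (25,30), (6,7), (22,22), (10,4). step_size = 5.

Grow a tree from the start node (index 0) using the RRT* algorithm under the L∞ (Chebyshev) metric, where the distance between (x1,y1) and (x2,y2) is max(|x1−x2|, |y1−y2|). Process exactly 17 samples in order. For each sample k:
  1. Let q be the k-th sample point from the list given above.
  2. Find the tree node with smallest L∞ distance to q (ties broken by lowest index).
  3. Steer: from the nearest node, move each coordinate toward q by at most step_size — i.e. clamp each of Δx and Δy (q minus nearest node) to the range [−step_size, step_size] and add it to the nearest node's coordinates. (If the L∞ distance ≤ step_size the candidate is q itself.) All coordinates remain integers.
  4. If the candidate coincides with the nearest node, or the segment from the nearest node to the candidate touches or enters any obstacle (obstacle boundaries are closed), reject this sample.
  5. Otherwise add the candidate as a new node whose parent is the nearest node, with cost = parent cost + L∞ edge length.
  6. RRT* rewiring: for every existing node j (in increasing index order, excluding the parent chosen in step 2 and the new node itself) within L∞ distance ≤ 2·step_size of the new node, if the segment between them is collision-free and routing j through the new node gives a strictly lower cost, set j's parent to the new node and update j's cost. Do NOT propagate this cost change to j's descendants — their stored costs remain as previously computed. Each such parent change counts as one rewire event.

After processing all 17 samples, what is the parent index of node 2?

1. q=(22,11) nearest=0 d=22 new=(5,7) → add node 1 parent=0 cost=5
2. q=(24,34) nearest=1 d=27 new=(10,12) → add node 2 parent=1 cost=10
3. q=(17,5) nearest=2 d=7 new=(15,7) → blocked by [10,13]×[7,11], reject
4. q=(15,16) nearest=2 d=5 new=(15,16) → add node 3 parent=2 cost=15
5. q=(7,34) nearest=3 d=18 new=(10,21) → add node 4 parent=3 cost=20
6. q=(13,11) nearest=2 d=3 new=(13,11) → blocked by [10,13]×[7,11], reject
7. q=(1,20) nearest=2 d=9 new=(5,17) → blocked by [0,5]×[15,21], reject
8. q=(25,25) nearest=3 d=10 new=(20,21) → add node 5 parent=3 cost=20
9. q=(2,19) nearest=2 d=8 new=(5,17) → blocked by [0,5]×[15,21], reject
10. q=(6,26) nearest=4 d=5 new=(6,26) → add node 6 parent=4 cost=25
11. q=(14,30) nearest=6 d=8 new=(11,30) → blocked by [10,16]×[29,33], reject
12. q=(18,29) nearest=4 d=8 new=(15,26) → add node 7 parent=4 cost=25
13. q=(12,14) nearest=2 d=2 new=(12,14) → add node 8 parent=2 cost=12; rewire 4→8 (19<20)
14. q=(25,30) nearest=5 d=9 new=(25,26) → add node 9 parent=5 cost=25
15. q=(6,7) nearest=1 d=1 new=(6,7) → add node 10 parent=1 cost=6
16. q=(22,22) nearest=5 d=2 new=(22,22) → add node 11 parent=5 cost=22
17. q=(10,4) nearest=10 d=4 new=(10,4) → add node 12 parent=10 cost=10

Parent of node 2: 1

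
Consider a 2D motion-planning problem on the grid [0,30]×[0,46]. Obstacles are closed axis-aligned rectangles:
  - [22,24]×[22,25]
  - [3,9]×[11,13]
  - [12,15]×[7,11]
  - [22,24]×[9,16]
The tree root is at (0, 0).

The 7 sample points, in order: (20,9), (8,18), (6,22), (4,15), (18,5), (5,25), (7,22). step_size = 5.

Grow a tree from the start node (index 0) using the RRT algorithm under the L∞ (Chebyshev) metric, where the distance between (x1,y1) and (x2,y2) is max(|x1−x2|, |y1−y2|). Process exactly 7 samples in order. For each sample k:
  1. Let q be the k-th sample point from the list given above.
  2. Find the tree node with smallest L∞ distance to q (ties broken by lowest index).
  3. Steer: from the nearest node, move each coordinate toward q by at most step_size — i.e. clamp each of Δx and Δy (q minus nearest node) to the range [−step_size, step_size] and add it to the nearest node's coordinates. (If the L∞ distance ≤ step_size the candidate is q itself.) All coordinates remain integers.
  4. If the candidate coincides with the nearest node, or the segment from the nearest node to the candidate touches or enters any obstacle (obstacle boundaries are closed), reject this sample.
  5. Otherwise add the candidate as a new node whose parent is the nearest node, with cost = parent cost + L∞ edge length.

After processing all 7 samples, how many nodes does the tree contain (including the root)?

Node count: 4

1. q=(20,9) nearest=0 d=20 new=(5,5) → add node 1 parent=0 cost=5
2. q=(8,18) nearest=1 d=13 new=(8,10) → add node 2 parent=1 cost=10
3. q=(6,22) nearest=2 d=12 new=(6,15) → blocked by [3,9]×[11,13], reject
4. q=(4,15) nearest=2 d=5 new=(4,15) → blocked by [3,9]×[11,13], reject
5. q=(18,5) nearest=2 d=10 new=(13,5) → add node 3 parent=2 cost=15
6. q=(5,25) nearest=2 d=15 new=(5,15) → blocked by [3,9]×[11,13], reject
7. q=(7,22) nearest=2 d=12 new=(7,15) → blocked by [3,9]×[11,13], reject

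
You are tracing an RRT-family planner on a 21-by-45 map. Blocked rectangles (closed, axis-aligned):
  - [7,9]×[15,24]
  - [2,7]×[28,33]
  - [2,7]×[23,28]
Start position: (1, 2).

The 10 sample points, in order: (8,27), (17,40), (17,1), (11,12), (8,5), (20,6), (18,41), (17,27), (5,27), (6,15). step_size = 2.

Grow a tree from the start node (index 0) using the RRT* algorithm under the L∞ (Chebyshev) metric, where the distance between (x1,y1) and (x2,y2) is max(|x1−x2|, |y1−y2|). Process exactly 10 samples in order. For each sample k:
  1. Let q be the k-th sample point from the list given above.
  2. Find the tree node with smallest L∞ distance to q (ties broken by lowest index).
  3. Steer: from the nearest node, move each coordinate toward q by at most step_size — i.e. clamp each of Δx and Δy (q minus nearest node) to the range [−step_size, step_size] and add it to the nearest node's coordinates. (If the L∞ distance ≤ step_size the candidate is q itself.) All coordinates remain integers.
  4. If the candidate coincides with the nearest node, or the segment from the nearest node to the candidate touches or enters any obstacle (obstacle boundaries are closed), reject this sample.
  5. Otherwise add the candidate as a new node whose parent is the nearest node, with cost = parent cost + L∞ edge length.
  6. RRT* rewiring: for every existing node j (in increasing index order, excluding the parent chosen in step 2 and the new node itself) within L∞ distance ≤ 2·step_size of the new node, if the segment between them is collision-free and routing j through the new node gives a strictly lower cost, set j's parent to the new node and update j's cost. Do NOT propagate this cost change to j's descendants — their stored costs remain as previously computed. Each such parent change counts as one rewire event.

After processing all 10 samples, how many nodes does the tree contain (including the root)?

1. q=(8,27) nearest=0 d=25 new=(3,4) → add node 1 parent=0 cost=2
2. q=(17,40) nearest=1 d=36 new=(5,6) → add node 2 parent=1 cost=4
3. q=(17,1) nearest=2 d=12 new=(7,4) → add node 3 parent=2 cost=6
4. q=(11,12) nearest=2 d=6 new=(7,8) → add node 4 parent=2 cost=6
5. q=(8,5) nearest=3 d=1 new=(8,5) → add node 5 parent=3 cost=7
6. q=(20,6) nearest=5 d=12 new=(10,6) → add node 6 parent=5 cost=9
7. q=(18,41) nearest=4 d=33 new=(9,10) → add node 7 parent=4 cost=8
8. q=(17,27) nearest=7 d=17 new=(11,12) → add node 8 parent=7 cost=10
9. q=(5,27) nearest=8 d=15 new=(9,14) → add node 9 parent=8 cost=12
10. q=(6,15) nearest=9 d=3 new=(7,15) → blocked by [7,9]×[15,24], reject

Node count: 10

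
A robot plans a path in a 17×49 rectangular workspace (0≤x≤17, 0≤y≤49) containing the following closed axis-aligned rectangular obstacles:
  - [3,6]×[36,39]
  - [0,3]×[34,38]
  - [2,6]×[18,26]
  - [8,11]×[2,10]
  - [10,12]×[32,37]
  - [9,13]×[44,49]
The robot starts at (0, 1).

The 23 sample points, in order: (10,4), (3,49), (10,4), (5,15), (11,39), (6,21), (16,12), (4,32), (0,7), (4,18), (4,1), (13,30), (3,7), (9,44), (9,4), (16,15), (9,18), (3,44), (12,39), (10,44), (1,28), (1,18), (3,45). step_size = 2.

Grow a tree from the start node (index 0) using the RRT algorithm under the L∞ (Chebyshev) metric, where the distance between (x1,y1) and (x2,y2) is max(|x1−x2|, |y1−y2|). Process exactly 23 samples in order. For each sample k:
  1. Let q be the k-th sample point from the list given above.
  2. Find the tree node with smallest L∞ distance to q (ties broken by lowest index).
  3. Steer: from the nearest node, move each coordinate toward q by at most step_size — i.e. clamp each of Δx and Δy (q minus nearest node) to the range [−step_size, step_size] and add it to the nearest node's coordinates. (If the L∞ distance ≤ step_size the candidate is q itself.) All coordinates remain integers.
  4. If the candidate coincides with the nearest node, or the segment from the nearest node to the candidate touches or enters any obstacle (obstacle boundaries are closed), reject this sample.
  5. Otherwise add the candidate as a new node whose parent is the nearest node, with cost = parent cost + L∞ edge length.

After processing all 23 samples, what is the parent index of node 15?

Parent of node 15: 13

1. q=(10,4) nearest=0 d=10 new=(2,3) → add node 1 parent=0 cost=2
2. q=(3,49) nearest=1 d=46 new=(3,5) → add node 2 parent=1 cost=4
3. q=(10,4) nearest=2 d=7 new=(5,4) → add node 3 parent=2 cost=6
4. q=(5,15) nearest=2 d=10 new=(5,7) → add node 4 parent=2 cost=6
5. q=(11,39) nearest=4 d=32 new=(7,9) → add node 5 parent=4 cost=8
6. q=(6,21) nearest=5 d=12 new=(6,11) → add node 6 parent=5 cost=10
7. q=(16,12) nearest=5 d=9 new=(9,11) → blocked by [8,11]×[2,10], reject
8. q=(4,32) nearest=6 d=21 new=(4,13) → add node 7 parent=6 cost=12
9. q=(0,7) nearest=2 d=3 new=(1,7) → add node 8 parent=2 cost=6
10. q=(4,18) nearest=7 d=5 new=(4,15) → add node 9 parent=7 cost=14
11. q=(4,1) nearest=1 d=2 new=(4,1) → add node 10 parent=1 cost=4
12. q=(13,30) nearest=9 d=15 new=(6,17) → add node 11 parent=9 cost=16
13. q=(3,7) nearest=2 d=2 new=(3,7) → add node 12 parent=2 cost=6
14. q=(9,44) nearest=11 d=27 new=(8,19) → add node 13 parent=11 cost=18
15. q=(9,4) nearest=3 d=4 new=(7,4) → add node 14 parent=3 cost=8
16. q=(16,15) nearest=13 d=8 new=(10,17) → add node 15 parent=13 cost=20
17. q=(9,18) nearest=13 d=1 new=(9,18) → add node 16 parent=13 cost=19
18. q=(3,44) nearest=13 d=25 new=(6,21) → blocked by [2,6]×[18,26], reject
19. q=(12,39) nearest=13 d=20 new=(10,21) → add node 17 parent=13 cost=20
20. q=(10,44) nearest=17 d=23 new=(10,23) → add node 18 parent=17 cost=22
21. q=(1,28) nearest=13 d=9 new=(6,21) → blocked by [2,6]×[18,26], reject
22. q=(1,18) nearest=9 d=3 new=(2,17) → add node 19 parent=9 cost=16
23. q=(3,45) nearest=18 d=22 new=(8,25) → add node 20 parent=18 cost=24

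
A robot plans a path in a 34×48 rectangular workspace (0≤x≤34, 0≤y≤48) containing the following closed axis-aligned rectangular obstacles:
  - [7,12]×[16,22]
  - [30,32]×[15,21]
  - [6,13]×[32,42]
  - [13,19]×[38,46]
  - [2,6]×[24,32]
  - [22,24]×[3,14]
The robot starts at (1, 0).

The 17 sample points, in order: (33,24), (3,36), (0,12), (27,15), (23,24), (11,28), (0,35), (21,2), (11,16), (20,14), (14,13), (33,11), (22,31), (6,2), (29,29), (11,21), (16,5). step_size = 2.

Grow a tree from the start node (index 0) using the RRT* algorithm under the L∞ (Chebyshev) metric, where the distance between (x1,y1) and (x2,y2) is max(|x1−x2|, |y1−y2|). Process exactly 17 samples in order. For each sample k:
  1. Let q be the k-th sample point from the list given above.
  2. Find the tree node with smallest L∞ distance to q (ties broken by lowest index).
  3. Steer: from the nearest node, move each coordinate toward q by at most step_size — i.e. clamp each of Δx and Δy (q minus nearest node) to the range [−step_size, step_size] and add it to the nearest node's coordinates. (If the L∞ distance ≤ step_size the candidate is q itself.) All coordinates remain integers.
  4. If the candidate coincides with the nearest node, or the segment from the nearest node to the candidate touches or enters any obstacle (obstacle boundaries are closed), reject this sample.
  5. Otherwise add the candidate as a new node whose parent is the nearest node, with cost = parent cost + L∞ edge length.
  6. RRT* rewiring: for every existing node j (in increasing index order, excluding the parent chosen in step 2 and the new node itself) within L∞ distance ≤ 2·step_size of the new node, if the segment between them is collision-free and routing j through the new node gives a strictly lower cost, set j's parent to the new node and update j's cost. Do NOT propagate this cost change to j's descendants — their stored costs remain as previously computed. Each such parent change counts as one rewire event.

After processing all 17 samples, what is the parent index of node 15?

Parent of node 15: 11

1. q=(33,24) nearest=0 d=32 new=(3,2) → add node 1 parent=0 cost=2
2. q=(3,36) nearest=1 d=34 new=(3,4) → add node 2 parent=1 cost=4
3. q=(0,12) nearest=2 d=8 new=(1,6) → add node 3 parent=2 cost=6
4. q=(27,15) nearest=1 d=24 new=(5,4) → add node 4 parent=1 cost=4
5. q=(23,24) nearest=2 d=20 new=(5,6) → add node 5 parent=2 cost=6
6. q=(11,28) nearest=3 d=22 new=(3,8) → add node 6 parent=3 cost=8
7. q=(0,35) nearest=6 d=27 new=(1,10) → add node 7 parent=6 cost=10
8. q=(21,2) nearest=4 d=16 new=(7,2) → add node 8 parent=4 cost=6
9. q=(11,16) nearest=6 d=8 new=(5,10) → add node 9 parent=6 cost=10
10. q=(20,14) nearest=8 d=13 new=(9,4) → add node 10 parent=8 cost=8
11. q=(14,13) nearest=4 d=9 new=(7,6) → add node 11 parent=4 cost=6
12. q=(33,11) nearest=10 d=24 new=(11,6) → add node 12 parent=10 cost=10
13. q=(22,31) nearest=7 d=21 new=(3,12) → add node 13 parent=7 cost=12
14. q=(6,2) nearest=8 d=1 new=(6,2) → add node 14 parent=8 cost=7
15. q=(29,29) nearest=11 d=23 new=(9,8) → add node 15 parent=11 cost=8
16. q=(11,21) nearest=13 d=9 new=(5,14) → add node 16 parent=13 cost=14
17. q=(16,5) nearest=12 d=5 new=(13,5) → add node 17 parent=12 cost=12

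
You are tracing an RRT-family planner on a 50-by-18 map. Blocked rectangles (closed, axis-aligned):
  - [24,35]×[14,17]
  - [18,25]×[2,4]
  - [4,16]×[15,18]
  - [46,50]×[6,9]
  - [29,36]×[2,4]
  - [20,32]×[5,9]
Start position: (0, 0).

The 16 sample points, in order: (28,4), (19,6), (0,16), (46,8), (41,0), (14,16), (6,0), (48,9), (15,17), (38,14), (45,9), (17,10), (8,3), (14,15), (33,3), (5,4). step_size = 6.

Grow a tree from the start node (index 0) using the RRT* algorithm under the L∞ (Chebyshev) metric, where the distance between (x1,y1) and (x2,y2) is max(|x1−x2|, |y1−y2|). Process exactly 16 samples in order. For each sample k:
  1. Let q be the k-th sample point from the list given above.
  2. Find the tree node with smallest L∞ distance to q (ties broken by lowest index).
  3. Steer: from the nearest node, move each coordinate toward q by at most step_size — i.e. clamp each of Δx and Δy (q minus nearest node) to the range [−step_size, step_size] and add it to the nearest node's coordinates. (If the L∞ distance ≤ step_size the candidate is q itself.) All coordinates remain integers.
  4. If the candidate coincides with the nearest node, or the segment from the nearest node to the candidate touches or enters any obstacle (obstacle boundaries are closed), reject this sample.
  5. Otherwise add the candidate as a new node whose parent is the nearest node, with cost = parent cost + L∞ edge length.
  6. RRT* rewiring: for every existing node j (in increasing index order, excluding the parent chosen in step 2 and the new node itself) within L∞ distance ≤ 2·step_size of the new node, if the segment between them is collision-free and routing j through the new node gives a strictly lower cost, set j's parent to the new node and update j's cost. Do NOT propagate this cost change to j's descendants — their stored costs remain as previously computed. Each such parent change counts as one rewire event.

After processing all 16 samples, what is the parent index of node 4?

1. q=(28,4) nearest=0 d=28 new=(6,4) → add node 1 parent=0 cost=6
2. q=(19,6) nearest=1 d=13 new=(12,6) → add node 2 parent=1 cost=12
3. q=(0,16) nearest=1 d=12 new=(0,10) → add node 3 parent=1 cost=12
4. q=(46,8) nearest=2 d=34 new=(18,8) → add node 4 parent=2 cost=18
5. q=(41,0) nearest=4 d=23 new=(24,2) → blocked by [18,25]×[2,4], reject
6. q=(14,16) nearest=4 d=8 new=(14,14) → add node 5 parent=4 cost=24
7. q=(6,0) nearest=1 d=4 new=(6,0) → add node 6 parent=1 cost=10
8. q=(48,9) nearest=4 d=30 new=(24,9) → blocked by [20,32]×[5,9], reject
9. q=(15,17) nearest=5 d=3 new=(15,17) → blocked by [4,16]×[15,18], reject
10. q=(38,14) nearest=4 d=20 new=(24,14) → blocked by [24,35]×[14,17], reject
11. q=(45,9) nearest=4 d=27 new=(24,9) → blocked by [20,32]×[5,9], reject
12. q=(17,10) nearest=4 d=2 new=(17,10) → add node 7 parent=4 cost=20
13. q=(8,3) nearest=1 d=2 new=(8,3) → add node 8 parent=1 cost=8; rewire 5→8 (19<24); rewire 7→8 (17<20)
14. q=(14,15) nearest=5 d=1 new=(14,15) → blocked by [4,16]×[15,18], reject
15. q=(33,3) nearest=4 d=15 new=(24,3) → blocked by [18,25]×[2,4], reject
16. q=(5,4) nearest=1 d=1 new=(5,4) → add node 9 parent=1 cost=7; rewire 5→9 (17<19)

Parent of node 4: 2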